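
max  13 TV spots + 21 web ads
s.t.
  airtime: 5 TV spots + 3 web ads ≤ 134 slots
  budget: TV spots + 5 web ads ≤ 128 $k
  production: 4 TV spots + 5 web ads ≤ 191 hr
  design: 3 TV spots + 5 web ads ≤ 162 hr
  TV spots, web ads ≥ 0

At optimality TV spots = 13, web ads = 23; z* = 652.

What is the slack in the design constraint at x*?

8

design used = 3·13 + 5·23 = 154; slack = 162 − 154 = 8.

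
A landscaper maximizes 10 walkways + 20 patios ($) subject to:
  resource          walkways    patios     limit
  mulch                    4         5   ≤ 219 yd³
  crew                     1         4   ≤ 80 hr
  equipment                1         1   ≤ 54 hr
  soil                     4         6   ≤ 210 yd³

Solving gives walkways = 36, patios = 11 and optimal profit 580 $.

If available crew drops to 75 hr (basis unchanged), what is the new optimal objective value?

570

Check each constraint at x*: mulch 199/219 (slack 20); crew 80/80 (tight); equipment 47/54 (slack 7); soil 210/210 (tight).
Slack constraints have shadow price 0 (complementary slackness).
From A_Bᵀ y = c: 1·y_crew + 4·y_soil = 10; 4·y_crew + 6·y_soil = 20.
→ y_crew = 2 and y_soil = 2.
Δz = y_crew·Δb = 2 × (-5) = -10, so new z* = 580 − 10 = 570.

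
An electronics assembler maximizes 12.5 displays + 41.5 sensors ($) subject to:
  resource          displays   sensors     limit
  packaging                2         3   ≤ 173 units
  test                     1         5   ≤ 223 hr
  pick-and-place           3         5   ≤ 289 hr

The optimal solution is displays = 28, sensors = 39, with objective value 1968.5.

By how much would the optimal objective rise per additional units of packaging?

3

Check each constraint at x*: packaging 173/173 (tight); test 223/223 (tight); pick-and-place 279/289 (slack 10).
Slack constraints have shadow price 0 (complementary slackness).
Dual feasibility on the basic columns requires 2·y_packaging + 1·y_test = 12.5, 3·y_packaging + 5·y_test = 41.5.
This yields shadow prices y_packaging = 3, y_test = 6.5.
Shadow price of packaging = 3.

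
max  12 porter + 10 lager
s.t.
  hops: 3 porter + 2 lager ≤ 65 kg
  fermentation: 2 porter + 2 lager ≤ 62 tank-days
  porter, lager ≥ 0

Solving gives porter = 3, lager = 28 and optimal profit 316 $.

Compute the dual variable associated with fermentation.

3

At the optimum: hops uses 65 of 65 (binding); fermentation uses 62 of 62 (binding).
Dual feasibility on the basic columns requires 3·y_hops + 2·y_fermentation = 12, 2·y_hops + 2·y_fermentation = 10.
→ y_hops = 2 and y_fermentation = 3.
Shadow price of fermentation = 3.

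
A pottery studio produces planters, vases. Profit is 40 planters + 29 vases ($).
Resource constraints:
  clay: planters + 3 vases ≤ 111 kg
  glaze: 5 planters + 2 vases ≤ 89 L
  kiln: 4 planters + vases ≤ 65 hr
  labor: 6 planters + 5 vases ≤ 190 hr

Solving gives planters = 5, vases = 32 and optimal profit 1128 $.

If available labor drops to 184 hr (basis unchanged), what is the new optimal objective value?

Binding: glaze and labor. Non-binding: clay (10 unused), kiln (13 unused).
Slack constraints have shadow price 0 (complementary slackness).
From A_Bᵀ y = c: 5·y_glaze + 6·y_labor = 40; 2·y_glaze + 5·y_labor = 29.
→ y_glaze = 2 and y_labor = 5.
Δz = y_labor·Δb = 5 × (-6) = -30, so new z* = 1128 − 30 = 1098.

1098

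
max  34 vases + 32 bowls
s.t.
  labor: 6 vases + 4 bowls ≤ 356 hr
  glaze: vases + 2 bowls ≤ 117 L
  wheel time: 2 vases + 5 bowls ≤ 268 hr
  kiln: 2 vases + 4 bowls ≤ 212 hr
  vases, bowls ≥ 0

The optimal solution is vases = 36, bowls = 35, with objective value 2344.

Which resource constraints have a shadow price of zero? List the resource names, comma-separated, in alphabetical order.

labor: 356/356 (binding)
glaze: 106/117 (slack 11)
wheel time: 247/268 (slack 21)
kiln: 212/212 (binding)
By complementary slackness, a constraint with positive slack has shadow price 0 → glaze, wheel time.

glaze, wheel time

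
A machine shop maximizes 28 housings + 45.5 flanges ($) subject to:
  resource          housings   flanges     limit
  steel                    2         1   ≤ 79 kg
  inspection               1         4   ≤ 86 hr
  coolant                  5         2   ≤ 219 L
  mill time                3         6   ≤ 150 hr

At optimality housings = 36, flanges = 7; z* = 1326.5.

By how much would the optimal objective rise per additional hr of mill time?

7

Binding: steel and mill time. Non-binding: inspection (22 unused), coolant (25 unused).
Slack constraints have shadow price 0 (complementary slackness).
From A_Bᵀ y = c: 2·y_steel + 3·y_mill time = 28; 1·y_steel + 6·y_mill time = 45.5.
→ y_steel = 3.5 and y_mill time = 7.
Shadow price of mill time = 7.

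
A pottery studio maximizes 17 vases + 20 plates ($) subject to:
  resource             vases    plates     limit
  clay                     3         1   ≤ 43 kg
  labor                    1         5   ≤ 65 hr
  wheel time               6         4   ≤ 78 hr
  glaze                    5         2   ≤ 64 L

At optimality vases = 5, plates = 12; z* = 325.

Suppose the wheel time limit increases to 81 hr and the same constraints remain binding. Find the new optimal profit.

332.5

At the optimum: clay uses 27 of 43 (slack = 16); labor uses 65 of 65 (binding); wheel time uses 78 of 78 (binding); glaze uses 49 of 64 (slack = 15).
Slack constraints have shadow price 0 (complementary slackness).
Dual feasibility on the basic columns requires 1·y_labor + 6·y_wheel time = 17, 5·y_labor + 4·y_wheel time = 20.
Solving: y_labor = 2, y_wheel time = 2.5.
Δz = y_wheel time·Δb = 2.5 × (3) = 7.5, so new z* = 325 + 7.5 = 332.5.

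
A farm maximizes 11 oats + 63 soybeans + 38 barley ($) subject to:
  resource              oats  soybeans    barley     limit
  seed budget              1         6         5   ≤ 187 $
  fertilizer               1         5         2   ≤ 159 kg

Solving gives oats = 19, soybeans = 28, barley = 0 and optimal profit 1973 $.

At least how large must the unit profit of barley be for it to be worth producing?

Both seed budget and fertilizer are binding at x*.
Dual feasibility on the basic columns requires 1·y_seed budget + 1·y_fertilizer = 11, 6·y_seed budget + 5·y_fertilizer = 63.
→ y_seed budget = 8 and y_fertilizer = 3.
barley enters the basis when its profit ≥ yᵀa₃ = 8·5 + 3·2 = 46.

46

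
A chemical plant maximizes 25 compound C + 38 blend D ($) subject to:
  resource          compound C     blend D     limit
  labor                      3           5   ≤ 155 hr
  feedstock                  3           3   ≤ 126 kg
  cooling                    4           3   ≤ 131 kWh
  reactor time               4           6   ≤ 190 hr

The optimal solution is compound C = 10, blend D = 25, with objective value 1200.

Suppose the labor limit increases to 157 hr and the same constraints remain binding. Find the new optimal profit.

1202

Binding: labor and reactor time. Non-binding: feedstock (21 unused), cooling (16 unused).
By complementary slackness, y = 0 for the non-binding constraints.
Dual feasibility on the basic columns requires 3·y_labor + 4·y_reactor time = 25, 5·y_labor + 6·y_reactor time = 38.
Solving: y_labor = 1, y_reactor time = 5.5.
Δz = y_labor·Δb = 1 × (2) = 2, so new z* = 1200 + 2 = 1202.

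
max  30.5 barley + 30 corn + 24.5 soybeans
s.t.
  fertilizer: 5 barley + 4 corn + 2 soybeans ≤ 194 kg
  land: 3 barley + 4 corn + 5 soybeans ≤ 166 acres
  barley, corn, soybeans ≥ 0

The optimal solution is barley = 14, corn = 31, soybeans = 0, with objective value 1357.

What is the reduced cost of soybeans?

-1

Check each constraint at x*: fertilizer 194/194 (tight); land 166/166 (tight).
From A_Bᵀ y = c: 5·y_fertilizer + 3·y_land = 30.5; 4·y_fertilizer + 4·y_land = 30.
→ y_fertilizer = 4 and y_land = 3.5.
Reduced cost of soybeans: c₃ − yᵀa₃ = 24.5 − (4·2 + 3.5·5) = 24.5 − 25.5 = -1.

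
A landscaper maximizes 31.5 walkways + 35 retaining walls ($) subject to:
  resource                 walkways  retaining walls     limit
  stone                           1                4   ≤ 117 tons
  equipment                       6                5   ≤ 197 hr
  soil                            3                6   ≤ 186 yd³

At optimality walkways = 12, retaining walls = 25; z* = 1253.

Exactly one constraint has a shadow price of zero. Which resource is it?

stone

stone: 112/117 (slack 5)
equipment: 197/197 (binding)
soil: 186/186 (binding)
By complementary slackness, a constraint with positive slack has shadow price 0 → stone.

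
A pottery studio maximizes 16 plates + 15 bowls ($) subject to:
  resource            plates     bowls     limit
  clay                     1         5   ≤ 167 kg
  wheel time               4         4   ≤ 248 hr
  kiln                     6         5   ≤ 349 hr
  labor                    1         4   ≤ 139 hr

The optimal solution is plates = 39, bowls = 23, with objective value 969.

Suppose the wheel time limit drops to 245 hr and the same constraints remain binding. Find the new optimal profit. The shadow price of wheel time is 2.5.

961.5

Δb = -3, so new z* = 969 + (2.5)·(-3) = 969 − 7.5 = 961.5.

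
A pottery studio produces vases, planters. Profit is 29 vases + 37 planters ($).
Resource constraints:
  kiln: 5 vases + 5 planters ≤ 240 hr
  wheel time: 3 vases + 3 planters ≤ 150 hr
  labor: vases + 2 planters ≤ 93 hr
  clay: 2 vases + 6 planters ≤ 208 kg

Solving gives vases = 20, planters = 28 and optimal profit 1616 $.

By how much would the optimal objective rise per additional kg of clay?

2

At the optimum: kiln uses 240 of 240 (binding); wheel time uses 144 of 150 (slack = 6); labor uses 76 of 93 (slack = 17); clay uses 208 of 208 (binding).
Since wheel time, labor are not tight, their duals are 0.
From A_Bᵀ y = c: 5·y_kiln + 2·y_clay = 29; 5·y_kiln + 6·y_clay = 37.
Solving: y_kiln = 5, y_clay = 2.
Shadow price of clay = 2.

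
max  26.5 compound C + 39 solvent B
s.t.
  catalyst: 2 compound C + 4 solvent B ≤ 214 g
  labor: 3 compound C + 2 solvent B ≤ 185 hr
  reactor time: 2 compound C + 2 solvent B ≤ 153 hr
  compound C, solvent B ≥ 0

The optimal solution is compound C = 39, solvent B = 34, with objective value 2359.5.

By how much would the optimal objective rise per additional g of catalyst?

8

At the optimum: catalyst uses 214 of 214 (binding); labor uses 185 of 185 (binding); reactor time uses 146 of 153 (slack = 7).
By complementary slackness, y = 0 for the non-binding constraint.
Dual feasibility on the basic columns requires 2·y_catalyst + 3·y_labor = 26.5, 4·y_catalyst + 2·y_labor = 39.
Solving: y_catalyst = 8, y_labor = 3.5.
Shadow price of catalyst = 8.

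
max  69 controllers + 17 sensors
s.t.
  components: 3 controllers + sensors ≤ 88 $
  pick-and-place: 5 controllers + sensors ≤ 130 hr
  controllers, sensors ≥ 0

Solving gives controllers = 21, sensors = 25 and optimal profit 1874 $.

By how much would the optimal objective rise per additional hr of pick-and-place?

9

Both components and pick-and-place are binding at x*.
The binding rows give the dual system: 3·y_components + 5·y_pick-and-place = 69 and 1·y_components + 1·y_pick-and-place = 17.
Solving: y_components = 8, y_pick-and-place = 9.
Shadow price of pick-and-place = 9.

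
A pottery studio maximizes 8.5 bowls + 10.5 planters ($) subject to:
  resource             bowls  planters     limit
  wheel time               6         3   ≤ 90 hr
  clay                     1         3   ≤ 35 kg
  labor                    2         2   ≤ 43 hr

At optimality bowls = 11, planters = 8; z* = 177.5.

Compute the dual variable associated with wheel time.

1

At the optimum: wheel time uses 90 of 90 (binding); clay uses 35 of 35 (binding); labor uses 38 of 43 (slack = 5).
Since labor is not tight, its dual is 0.
From A_Bᵀ y = c: 6·y_wheel time + 1·y_clay = 8.5; 3·y_wheel time + 3·y_clay = 10.5.
Solving: y_wheel time = 1, y_clay = 2.5.
Shadow price of wheel time = 1.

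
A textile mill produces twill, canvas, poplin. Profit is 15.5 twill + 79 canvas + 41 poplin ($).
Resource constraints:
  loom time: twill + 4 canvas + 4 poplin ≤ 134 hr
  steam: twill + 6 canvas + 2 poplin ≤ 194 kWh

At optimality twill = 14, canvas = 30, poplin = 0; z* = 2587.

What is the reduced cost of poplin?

-4

Check each constraint at x*: loom time 134/134 (tight); steam 194/194 (tight).
The binding rows give the dual system: 1·y_loom time + 1·y_steam = 15.5 and 4·y_loom time + 6·y_steam = 79.
This yields shadow prices y_loom time = 7, y_steam = 8.5.
Reduced cost of poplin: c₃ − yᵀa₃ = 41 − (7·4 + 8.5·2) = 41 − 45 = -4.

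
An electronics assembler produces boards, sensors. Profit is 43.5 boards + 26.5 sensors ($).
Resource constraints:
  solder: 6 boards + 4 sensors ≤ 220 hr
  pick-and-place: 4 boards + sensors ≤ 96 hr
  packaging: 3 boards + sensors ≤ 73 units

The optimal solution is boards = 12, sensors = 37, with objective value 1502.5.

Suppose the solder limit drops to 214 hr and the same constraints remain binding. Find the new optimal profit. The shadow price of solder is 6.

1466.5

Δb = -6, so new z* = 1502.5 + (6)·(-6) = 1502.5 − 36 = 1466.5.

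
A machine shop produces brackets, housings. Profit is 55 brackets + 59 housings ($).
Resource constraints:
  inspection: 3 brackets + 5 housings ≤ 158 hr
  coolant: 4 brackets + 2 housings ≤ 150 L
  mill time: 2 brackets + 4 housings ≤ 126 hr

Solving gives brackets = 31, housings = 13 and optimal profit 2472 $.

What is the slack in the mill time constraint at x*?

12

mill time used = 2·31 + 4·13 = 114; slack = 126 − 114 = 12.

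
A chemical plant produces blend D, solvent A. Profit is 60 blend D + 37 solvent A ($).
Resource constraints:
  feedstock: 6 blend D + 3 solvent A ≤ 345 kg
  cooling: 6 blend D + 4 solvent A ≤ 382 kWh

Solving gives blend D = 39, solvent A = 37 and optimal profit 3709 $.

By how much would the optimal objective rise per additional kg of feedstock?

3

At the optimum: feedstock uses 345 of 345 (binding); cooling uses 382 of 382 (binding).
The binding rows give the dual system: 6·y_feedstock + 6·y_cooling = 60 and 3·y_feedstock + 4·y_cooling = 37.
This yields shadow prices y_feedstock = 3, y_cooling = 7.
Shadow price of feedstock = 3.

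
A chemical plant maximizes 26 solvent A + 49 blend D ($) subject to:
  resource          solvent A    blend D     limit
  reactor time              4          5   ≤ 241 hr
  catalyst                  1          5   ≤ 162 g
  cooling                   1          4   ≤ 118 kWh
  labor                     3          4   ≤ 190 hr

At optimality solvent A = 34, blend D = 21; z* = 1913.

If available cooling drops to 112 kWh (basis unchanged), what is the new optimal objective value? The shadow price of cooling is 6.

Δb = -6, so new z* = 1913 + (6)·(-6) = 1913 − 36 = 1877.

1877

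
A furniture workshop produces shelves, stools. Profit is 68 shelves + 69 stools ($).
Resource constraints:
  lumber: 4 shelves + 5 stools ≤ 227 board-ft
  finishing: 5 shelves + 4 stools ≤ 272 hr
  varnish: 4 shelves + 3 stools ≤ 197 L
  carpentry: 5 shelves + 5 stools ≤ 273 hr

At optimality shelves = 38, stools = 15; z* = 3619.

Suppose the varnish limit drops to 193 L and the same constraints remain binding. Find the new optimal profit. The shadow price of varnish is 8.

3587

Δb = -4, so new z* = 3619 + (8)·(-4) = 3619 − 32 = 3587.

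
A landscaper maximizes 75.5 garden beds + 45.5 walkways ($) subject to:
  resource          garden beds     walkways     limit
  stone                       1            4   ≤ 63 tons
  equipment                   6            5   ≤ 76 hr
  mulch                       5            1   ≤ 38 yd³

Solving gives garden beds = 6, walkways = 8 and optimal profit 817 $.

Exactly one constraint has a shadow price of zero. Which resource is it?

stone

stone: 38/63 (slack 25)
equipment: 76/76 (binding)
mulch: 38/38 (binding)
By complementary slackness, a constraint with positive slack has shadow price 0 → stone.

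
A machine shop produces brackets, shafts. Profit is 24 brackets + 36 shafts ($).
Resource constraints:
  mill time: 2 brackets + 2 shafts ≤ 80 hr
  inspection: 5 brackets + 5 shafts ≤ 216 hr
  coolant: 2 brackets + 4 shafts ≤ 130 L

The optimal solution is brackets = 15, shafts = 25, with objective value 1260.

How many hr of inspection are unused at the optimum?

16

inspection used = 5·15 + 5·25 = 200; slack = 216 − 200 = 16.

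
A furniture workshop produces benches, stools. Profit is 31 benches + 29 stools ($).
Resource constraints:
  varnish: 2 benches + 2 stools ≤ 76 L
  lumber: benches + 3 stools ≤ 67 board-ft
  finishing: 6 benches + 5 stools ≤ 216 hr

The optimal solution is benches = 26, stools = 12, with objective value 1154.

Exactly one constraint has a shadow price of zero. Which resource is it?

lumber

varnish: 76/76 (binding)
lumber: 62/67 (slack 5)
finishing: 216/216 (binding)
By complementary slackness, a constraint with positive slack has shadow price 0 → lumber.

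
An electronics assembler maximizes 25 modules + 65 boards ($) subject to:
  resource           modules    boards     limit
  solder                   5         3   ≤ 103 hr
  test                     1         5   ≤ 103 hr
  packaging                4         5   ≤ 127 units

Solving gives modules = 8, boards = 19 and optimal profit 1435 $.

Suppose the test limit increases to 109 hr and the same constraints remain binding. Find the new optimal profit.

1489

Binding: test and packaging. Non-binding: solder (6 unused).
By complementary slackness, y = 0 for the non-binding constraint.
The binding rows give the dual system: 1·y_test + 4·y_packaging = 25 and 5·y_test + 5·y_packaging = 65.
Solving: y_test = 9, y_packaging = 4.
Δz = y_test·Δb = 9 × (6) = 54, so new z* = 1435 + 54 = 1489.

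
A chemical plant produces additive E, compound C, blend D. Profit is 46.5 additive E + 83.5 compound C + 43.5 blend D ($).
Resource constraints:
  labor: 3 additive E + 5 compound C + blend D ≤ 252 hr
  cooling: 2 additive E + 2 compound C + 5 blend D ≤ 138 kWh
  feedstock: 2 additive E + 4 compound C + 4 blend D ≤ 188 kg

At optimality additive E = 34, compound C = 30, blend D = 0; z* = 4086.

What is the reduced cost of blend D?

Binding: labor and feedstock. Non-binding: cooling (10 unused).
Since cooling is not tight, its dual is 0.
Dual feasibility on the basic columns requires 3·y_labor + 2·y_feedstock = 46.5, 5·y_labor + 4·y_feedstock = 83.5.
→ y_labor = 9.5 and y_feedstock = 9.
Reduced cost of blend D: c₃ − yᵀa₃ = 43.5 − (9.5·1 + 9·4) = 43.5 − 45.5 = -2.

-2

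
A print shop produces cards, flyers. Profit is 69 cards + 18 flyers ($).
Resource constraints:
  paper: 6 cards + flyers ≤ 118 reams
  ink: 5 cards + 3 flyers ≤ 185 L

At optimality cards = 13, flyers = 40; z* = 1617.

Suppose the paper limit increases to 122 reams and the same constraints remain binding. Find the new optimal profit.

1653

At the optimum: paper uses 118 of 118 (binding); ink uses 185 of 185 (binding).
From A_Bᵀ y = c: 6·y_paper + 5·y_ink = 69; 1·y_paper + 3·y_ink = 18.
Solving: y_paper = 9, y_ink = 3.
Δz = y_paper·Δb = 9 × (4) = 36, so new z* = 1617 + 36 = 1653.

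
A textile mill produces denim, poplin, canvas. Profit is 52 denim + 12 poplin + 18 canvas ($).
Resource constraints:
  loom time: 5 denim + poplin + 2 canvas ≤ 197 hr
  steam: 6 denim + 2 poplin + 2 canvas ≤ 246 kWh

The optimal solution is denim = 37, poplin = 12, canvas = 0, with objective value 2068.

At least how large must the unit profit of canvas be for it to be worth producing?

20

At the optimum: loom time uses 197 of 197 (binding); steam uses 246 of 246 (binding).
From A_Bᵀ y = c: 5·y_loom time + 6·y_steam = 52; 1·y_loom time + 2·y_steam = 12.
→ y_loom time = 8 and y_steam = 2.
canvas enters the basis when its profit ≥ yᵀa₃ = 8·2 + 2·2 = 20.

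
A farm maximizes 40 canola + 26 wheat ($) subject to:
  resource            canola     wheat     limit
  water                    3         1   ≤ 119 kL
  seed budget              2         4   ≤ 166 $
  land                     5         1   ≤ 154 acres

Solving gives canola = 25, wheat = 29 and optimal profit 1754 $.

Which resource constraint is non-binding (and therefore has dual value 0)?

water

water: 104/119 (slack 15)
seed budget: 166/166 (binding)
land: 154/154 (binding)
By complementary slackness, a constraint with positive slack has shadow price 0 → water.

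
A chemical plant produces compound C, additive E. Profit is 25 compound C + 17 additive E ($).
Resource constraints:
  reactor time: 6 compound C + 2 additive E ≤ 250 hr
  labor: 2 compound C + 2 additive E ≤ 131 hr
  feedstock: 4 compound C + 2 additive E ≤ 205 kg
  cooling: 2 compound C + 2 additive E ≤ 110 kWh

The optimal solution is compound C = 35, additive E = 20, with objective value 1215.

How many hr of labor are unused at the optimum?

labor used = 2·35 + 2·20 = 110; slack = 131 − 110 = 21.

21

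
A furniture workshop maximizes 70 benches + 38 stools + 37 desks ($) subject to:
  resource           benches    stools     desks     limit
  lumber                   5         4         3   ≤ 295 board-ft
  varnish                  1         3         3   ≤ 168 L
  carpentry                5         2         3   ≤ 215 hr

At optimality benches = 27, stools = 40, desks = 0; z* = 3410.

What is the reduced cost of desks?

Binding: lumber and carpentry. Non-binding: varnish (21 unused).
By complementary slackness, y = 0 for the non-binding constraint.
From A_Bᵀ y = c: 5·y_lumber + 5·y_carpentry = 70; 4·y_lumber + 2·y_carpentry = 38.
→ y_lumber = 5 and y_carpentry = 9.
Reduced cost of desks: c₃ − yᵀa₃ = 37 − (5·3 + 9·3) = 37 − 42 = -5.

-5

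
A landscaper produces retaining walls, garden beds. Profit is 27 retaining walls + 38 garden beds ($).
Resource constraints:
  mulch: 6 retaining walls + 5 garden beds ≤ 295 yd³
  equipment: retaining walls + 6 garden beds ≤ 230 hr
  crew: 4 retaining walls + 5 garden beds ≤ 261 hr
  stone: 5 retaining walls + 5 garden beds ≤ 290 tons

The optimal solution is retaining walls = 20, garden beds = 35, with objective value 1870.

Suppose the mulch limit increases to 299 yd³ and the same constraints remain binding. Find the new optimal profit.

Binding: mulch and equipment. Non-binding: crew (6 unused), stone (15 unused).
Slack constraints have shadow price 0 (complementary slackness).
The binding rows give the dual system: 6·y_mulch + 1·y_equipment = 27 and 5·y_mulch + 6·y_equipment = 38.
Solving: y_mulch = 4, y_equipment = 3.
Δz = y_mulch·Δb = 4 × (4) = 16, so new z* = 1870 + 16 = 1886.

1886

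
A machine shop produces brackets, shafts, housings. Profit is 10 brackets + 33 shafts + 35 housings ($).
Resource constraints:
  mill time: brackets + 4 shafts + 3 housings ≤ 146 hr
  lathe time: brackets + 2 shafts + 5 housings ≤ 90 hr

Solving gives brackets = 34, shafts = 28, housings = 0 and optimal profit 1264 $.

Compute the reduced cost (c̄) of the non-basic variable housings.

-2

Both mill time and lathe time are binding at x*.
From A_Bᵀ y = c: 1·y_mill time + 1·y_lathe time = 10; 4·y_mill time + 2·y_lathe time = 33.
This yields shadow prices y_mill time = 6.5, y_lathe time = 3.5.
Reduced cost of housings: c₃ − yᵀa₃ = 35 − (6.5·3 + 3.5·5) = 35 − 37 = -2.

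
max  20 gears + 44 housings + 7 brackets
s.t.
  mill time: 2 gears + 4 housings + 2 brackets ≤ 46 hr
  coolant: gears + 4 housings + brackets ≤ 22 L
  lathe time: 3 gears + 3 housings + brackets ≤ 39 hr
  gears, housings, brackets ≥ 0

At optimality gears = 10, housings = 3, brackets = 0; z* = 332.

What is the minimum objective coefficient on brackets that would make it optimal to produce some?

12

Check each constraint at x*: mill time 32/46 (slack 14); coolant 22/22 (tight); lathe time 39/39 (tight).
By complementary slackness, y = 0 for the non-binding constraint.
From A_Bᵀ y = c: 1·y_coolant + 3·y_lathe time = 20; 4·y_coolant + 3·y_lathe time = 44.
Solving: y_coolant = 8, y_lathe time = 4.
brackets enters the basis when its profit ≥ yᵀa₃ = 8·1 + 4·1 = 12.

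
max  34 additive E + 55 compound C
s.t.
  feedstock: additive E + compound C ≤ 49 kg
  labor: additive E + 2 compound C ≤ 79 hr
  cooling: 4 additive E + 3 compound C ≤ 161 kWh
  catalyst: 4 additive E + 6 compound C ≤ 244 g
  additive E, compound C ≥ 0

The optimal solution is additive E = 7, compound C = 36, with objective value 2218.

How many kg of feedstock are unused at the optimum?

feedstock used = 1·7 + 1·36 = 43; slack = 49 − 43 = 6.

6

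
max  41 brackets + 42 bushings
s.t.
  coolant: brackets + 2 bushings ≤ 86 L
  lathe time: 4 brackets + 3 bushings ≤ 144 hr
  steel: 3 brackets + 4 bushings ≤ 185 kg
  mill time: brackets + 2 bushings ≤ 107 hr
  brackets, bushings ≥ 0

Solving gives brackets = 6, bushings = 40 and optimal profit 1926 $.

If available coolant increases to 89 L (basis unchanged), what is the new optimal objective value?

1953

Binding: coolant and lathe time. Non-binding: steel (7 unused), mill time (21 unused).
Since steel, mill time are not tight, their duals are 0.
Dual feasibility on the basic columns requires 1·y_coolant + 4·y_lathe time = 41, 2·y_coolant + 3·y_lathe time = 42.
This yields shadow prices y_coolant = 9, y_lathe time = 8.
Δz = y_coolant·Δb = 9 × (3) = 27, so new z* = 1926 + 27 = 1953.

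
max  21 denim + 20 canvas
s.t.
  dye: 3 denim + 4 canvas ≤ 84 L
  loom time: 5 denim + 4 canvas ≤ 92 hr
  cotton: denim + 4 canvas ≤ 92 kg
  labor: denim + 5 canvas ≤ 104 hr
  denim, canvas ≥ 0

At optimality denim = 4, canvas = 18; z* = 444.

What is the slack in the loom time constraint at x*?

loom time used = 5·4 + 4·18 = 92; slack = 92 − 92 = 0.

0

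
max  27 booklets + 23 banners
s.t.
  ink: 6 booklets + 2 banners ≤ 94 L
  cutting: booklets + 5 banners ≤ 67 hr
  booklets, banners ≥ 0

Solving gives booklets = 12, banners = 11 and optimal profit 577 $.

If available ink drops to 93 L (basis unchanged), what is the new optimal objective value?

573

Both ink and cutting are binding at x*.
From A_Bᵀ y = c: 6·y_ink + 1·y_cutting = 27; 2·y_ink + 5·y_cutting = 23.
This yields shadow prices y_ink = 4, y_cutting = 3.
Δz = y_ink·Δb = 4 × (-1) = -4, so new z* = 577 − 4 = 573.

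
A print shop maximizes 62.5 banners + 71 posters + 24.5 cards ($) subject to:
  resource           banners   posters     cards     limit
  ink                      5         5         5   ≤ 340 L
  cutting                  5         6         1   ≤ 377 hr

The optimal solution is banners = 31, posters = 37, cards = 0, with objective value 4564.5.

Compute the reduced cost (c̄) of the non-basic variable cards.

-4

Both ink and cutting are binding at x*.
Dual feasibility on the basic columns requires 5·y_ink + 5·y_cutting = 62.5, 5·y_ink + 6·y_cutting = 71.
→ y_ink = 4 and y_cutting = 8.5.
Reduced cost of cards: c₃ − yᵀa₃ = 24.5 − (4·5 + 8.5·1) = 24.5 − 28.5 = -4.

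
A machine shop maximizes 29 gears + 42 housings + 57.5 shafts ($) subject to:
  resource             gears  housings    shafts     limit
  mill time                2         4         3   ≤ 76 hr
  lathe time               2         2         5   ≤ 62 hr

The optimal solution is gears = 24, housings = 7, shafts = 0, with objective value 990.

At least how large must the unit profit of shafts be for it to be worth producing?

Check each constraint at x*: mill time 76/76 (tight); lathe time 62/62 (tight).
Dual feasibility on the basic columns requires 2·y_mill time + 2·y_lathe time = 29, 4·y_mill time + 2·y_lathe time = 42.
This yields shadow prices y_mill time = 6.5, y_lathe time = 8.
shafts enters the basis when its profit ≥ yᵀa₃ = 6.5·3 + 8·5 = 59.5.

59.5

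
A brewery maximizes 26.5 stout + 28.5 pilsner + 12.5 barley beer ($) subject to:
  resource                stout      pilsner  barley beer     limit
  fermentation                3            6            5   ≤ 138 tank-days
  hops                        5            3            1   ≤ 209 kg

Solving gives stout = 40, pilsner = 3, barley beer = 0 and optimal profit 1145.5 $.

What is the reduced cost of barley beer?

-6

At the optimum: fermentation uses 138 of 138 (binding); hops uses 209 of 209 (binding).
The binding rows give the dual system: 3·y_fermentation + 5·y_hops = 26.5 and 6·y_fermentation + 3·y_hops = 28.5.
Solving: y_fermentation = 3, y_hops = 3.5.
Reduced cost of barley beer: c₃ − yᵀa₃ = 12.5 − (3·5 + 3.5·1) = 12.5 − 18.5 = -6.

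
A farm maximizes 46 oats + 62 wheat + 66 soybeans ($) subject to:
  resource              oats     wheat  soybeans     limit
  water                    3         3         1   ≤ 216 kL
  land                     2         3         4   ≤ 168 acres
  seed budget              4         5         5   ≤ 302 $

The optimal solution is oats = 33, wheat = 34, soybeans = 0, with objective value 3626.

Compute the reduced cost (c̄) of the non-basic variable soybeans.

Check each constraint at x*: water 201/216 (slack 15); land 168/168 (tight); seed budget 302/302 (tight).
Since water is not tight, its dual is 0.
Dual feasibility on the basic columns requires 2·y_land + 4·y_seed budget = 46, 3·y_land + 5·y_seed budget = 62.
Solving: y_land = 9, y_seed budget = 7.
Reduced cost of soybeans: c₃ − yᵀa₃ = 66 − (9·4 + 7·5) = 66 − 71 = -5.

-5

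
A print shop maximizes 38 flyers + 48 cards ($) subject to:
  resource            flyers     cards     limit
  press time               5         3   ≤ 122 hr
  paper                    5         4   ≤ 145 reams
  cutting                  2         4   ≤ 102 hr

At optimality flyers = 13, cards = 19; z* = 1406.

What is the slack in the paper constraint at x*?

4

paper used = 5·13 + 4·19 = 141; slack = 145 − 141 = 4.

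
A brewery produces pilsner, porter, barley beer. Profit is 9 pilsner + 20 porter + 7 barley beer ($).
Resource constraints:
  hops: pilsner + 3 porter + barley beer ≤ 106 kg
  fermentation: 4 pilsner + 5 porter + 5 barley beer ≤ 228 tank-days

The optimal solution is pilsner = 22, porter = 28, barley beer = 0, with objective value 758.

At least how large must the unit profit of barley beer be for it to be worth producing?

Check each constraint at x*: hops 106/106 (tight); fermentation 228/228 (tight).
From A_Bᵀ y = c: 1·y_hops + 4·y_fermentation = 9; 3·y_hops + 5·y_fermentation = 20.
→ y_hops = 5 and y_fermentation = 1.
barley beer enters the basis when its profit ≥ yᵀa₃ = 5·1 + 1·5 = 10.

10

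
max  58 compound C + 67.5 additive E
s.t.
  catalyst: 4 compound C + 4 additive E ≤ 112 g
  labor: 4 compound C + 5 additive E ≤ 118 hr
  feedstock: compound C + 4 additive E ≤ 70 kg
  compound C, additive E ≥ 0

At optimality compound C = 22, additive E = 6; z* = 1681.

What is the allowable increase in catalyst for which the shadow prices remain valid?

6

Binding constraints: catalyst, labor. The basis is B = [[4,4],[4,5]] with det 4.
Per unit increase in catalyst, x* moves by d = (1.25, -1).
The basis stays optimal until additive E reaches 0; allowable increase = 6 g.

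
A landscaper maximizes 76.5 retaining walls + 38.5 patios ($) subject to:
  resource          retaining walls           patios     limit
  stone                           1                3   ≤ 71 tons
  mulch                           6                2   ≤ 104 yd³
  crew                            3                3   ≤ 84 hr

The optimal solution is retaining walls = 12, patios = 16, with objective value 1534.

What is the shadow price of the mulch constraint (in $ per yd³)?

Binding: mulch and crew. Non-binding: stone (11 unused).
Slack constraints have shadow price 0 (complementary slackness).
Dual feasibility on the basic columns requires 6·y_mulch + 3·y_crew = 76.5, 2·y_mulch + 3·y_crew = 38.5.
This yields shadow prices y_mulch = 9.5, y_crew = 6.5.
Shadow price of mulch = 9.5.

9.5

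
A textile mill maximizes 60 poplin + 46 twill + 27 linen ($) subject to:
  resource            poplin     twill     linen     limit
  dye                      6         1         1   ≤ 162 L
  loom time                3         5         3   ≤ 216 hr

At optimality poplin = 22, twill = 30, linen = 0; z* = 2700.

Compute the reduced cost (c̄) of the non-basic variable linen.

At the optimum: dye uses 162 of 162 (binding); loom time uses 216 of 216 (binding).
The binding rows give the dual system: 6·y_dye + 3·y_loom time = 60 and 1·y_dye + 5·y_loom time = 46.
Solving: y_dye = 6, y_loom time = 8.
Reduced cost of linen: c₃ − yᵀa₃ = 27 − (6·1 + 8·3) = 27 − 30 = -3.

-3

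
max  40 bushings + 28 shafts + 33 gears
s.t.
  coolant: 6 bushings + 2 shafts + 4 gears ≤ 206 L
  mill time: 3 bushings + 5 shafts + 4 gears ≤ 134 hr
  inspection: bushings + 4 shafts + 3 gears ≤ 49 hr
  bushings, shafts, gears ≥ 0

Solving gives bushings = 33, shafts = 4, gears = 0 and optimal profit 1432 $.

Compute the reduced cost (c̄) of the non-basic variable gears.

-3

Binding: coolant and inspection. Non-binding: mill time (15 unused).
Since mill time is not tight, its dual is 0.
From A_Bᵀ y = c: 6·y_coolant + 1·y_inspection = 40; 2·y_coolant + 4·y_inspection = 28.
→ y_coolant = 6 and y_inspection = 4.
Reduced cost of gears: c₃ − yᵀa₃ = 33 − (6·4 + 4·3) = 33 − 36 = -3.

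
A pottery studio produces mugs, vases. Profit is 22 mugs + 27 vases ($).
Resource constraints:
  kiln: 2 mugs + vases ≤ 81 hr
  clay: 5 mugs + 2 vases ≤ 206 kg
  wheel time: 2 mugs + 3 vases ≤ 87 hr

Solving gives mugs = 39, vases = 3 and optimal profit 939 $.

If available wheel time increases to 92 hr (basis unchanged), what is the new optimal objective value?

Binding: kiln and wheel time. Non-binding: clay (5 unused).
Slack constraints have shadow price 0 (complementary slackness).
From A_Bᵀ y = c: 2·y_kiln + 2·y_wheel time = 22; 1·y_kiln + 3·y_wheel time = 27.
This yields shadow prices y_kiln = 3, y_wheel time = 8.
Δz = y_wheel time·Δb = 8 × (5) = 40, so new z* = 939 + 40 = 979.

979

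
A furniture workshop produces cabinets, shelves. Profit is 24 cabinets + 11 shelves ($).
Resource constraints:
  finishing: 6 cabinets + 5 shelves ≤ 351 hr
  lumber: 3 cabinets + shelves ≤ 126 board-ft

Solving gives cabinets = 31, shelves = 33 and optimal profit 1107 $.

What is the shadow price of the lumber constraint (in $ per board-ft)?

Both finishing and lumber are binding at x*.
The binding rows give the dual system: 6·y_finishing + 3·y_lumber = 24 and 5·y_finishing + 1·y_lumber = 11.
This yields shadow prices y_finishing = 1, y_lumber = 6.
Shadow price of lumber = 6.

6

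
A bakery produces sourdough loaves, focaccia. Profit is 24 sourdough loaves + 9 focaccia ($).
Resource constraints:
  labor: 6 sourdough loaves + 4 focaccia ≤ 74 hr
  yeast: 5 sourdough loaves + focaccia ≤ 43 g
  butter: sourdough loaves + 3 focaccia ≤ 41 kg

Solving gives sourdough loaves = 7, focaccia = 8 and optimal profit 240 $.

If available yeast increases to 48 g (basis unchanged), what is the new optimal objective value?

255

Binding: labor and yeast. Non-binding: butter (10 unused).
Slack constraints have shadow price 0 (complementary slackness).
Dual feasibility on the basic columns requires 6·y_labor + 5·y_yeast = 24, 4·y_labor + 1·y_yeast = 9.
This yields shadow prices y_labor = 1.5, y_yeast = 3.
Δz = y_yeast·Δb = 3 × (5) = 15, so new z* = 240 + 15 = 255.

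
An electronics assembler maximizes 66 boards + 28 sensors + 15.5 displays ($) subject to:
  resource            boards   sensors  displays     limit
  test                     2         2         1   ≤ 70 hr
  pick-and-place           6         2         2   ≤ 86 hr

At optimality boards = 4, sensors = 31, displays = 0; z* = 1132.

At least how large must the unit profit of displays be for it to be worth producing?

Both test and pick-and-place are binding at x*.
The binding rows give the dual system: 2·y_test + 6·y_pick-and-place = 66 and 2·y_test + 2·y_pick-and-place = 28.
→ y_test = 4.5 and y_pick-and-place = 9.5.
displays enters the basis when its profit ≥ yᵀa₃ = 4.5·1 + 9.5·2 = 23.5.

23.5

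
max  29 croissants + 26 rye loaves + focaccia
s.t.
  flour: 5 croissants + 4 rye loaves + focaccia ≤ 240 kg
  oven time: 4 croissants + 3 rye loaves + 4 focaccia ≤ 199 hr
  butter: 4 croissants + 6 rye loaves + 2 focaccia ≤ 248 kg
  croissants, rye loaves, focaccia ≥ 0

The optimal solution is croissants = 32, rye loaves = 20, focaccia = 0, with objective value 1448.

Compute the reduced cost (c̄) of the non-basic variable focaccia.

-6

Binding: flour and butter. Non-binding: oven time (11 unused).
Since oven time is not tight, its dual is 0.
The binding rows give the dual system: 5·y_flour + 4·y_butter = 29 and 4·y_flour + 6·y_butter = 26.
→ y_flour = 5 and y_butter = 1.
Reduced cost of focaccia: c₃ − yᵀa₃ = 1 − (5·1 + 1·2) = 1 − 7 = -6.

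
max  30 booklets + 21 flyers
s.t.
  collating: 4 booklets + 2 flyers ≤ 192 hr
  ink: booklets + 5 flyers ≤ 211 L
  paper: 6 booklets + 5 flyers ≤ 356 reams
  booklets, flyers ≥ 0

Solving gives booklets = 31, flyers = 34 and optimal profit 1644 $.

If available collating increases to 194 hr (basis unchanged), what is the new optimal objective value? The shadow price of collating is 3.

1650

Δb = 2, so new z* = 1644 + (3)·(2) = 1644 + 6 = 1650.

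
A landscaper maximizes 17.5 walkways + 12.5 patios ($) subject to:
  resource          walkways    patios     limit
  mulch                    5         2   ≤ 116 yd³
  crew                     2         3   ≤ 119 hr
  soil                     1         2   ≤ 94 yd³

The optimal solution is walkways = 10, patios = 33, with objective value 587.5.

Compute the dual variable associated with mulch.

Check each constraint at x*: mulch 116/116 (tight); crew 119/119 (tight); soil 76/94 (slack 18).
Slack constraints have shadow price 0 (complementary slackness).
The binding rows give the dual system: 5·y_mulch + 2·y_crew = 17.5 and 2·y_mulch + 3·y_crew = 12.5.
Solving: y_mulch = 2.5, y_crew = 2.5.
Shadow price of mulch = 2.5.

2.5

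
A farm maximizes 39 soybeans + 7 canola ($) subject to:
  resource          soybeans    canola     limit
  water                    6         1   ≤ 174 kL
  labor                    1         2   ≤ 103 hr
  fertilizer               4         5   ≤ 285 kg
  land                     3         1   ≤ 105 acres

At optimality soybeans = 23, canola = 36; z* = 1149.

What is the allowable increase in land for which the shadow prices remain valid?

Binding constraints: water, land. The basis is B = [[6,1],[3,1]] with det 3.
Per unit increase in land, x* moves by d = (-0.3333, 2).
The basis stays optimal until fertilizer becomes binding; allowable increase = 1.5 acres.

1.5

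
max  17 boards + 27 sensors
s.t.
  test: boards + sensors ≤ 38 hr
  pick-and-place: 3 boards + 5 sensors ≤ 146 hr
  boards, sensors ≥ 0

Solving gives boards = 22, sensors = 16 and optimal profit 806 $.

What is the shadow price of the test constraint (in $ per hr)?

At the optimum: test uses 38 of 38 (binding); pick-and-place uses 146 of 146 (binding).
From A_Bᵀ y = c: 1·y_test + 3·y_pick-and-place = 17; 1·y_test + 5·y_pick-and-place = 27.
→ y_test = 2 and y_pick-and-place = 5.
Shadow price of test = 2.

2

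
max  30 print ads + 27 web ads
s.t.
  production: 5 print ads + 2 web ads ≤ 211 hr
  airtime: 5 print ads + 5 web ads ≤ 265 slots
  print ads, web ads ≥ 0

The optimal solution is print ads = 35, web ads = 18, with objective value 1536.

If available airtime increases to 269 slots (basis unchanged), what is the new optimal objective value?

Check each constraint at x*: production 211/211 (tight); airtime 265/265 (tight).
The binding rows give the dual system: 5·y_production + 5·y_airtime = 30 and 2·y_production + 5·y_airtime = 27.
→ y_production = 1 and y_airtime = 5.
Δz = y_airtime·Δb = 5 × (4) = 20, so new z* = 1536 + 20 = 1556.

1556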